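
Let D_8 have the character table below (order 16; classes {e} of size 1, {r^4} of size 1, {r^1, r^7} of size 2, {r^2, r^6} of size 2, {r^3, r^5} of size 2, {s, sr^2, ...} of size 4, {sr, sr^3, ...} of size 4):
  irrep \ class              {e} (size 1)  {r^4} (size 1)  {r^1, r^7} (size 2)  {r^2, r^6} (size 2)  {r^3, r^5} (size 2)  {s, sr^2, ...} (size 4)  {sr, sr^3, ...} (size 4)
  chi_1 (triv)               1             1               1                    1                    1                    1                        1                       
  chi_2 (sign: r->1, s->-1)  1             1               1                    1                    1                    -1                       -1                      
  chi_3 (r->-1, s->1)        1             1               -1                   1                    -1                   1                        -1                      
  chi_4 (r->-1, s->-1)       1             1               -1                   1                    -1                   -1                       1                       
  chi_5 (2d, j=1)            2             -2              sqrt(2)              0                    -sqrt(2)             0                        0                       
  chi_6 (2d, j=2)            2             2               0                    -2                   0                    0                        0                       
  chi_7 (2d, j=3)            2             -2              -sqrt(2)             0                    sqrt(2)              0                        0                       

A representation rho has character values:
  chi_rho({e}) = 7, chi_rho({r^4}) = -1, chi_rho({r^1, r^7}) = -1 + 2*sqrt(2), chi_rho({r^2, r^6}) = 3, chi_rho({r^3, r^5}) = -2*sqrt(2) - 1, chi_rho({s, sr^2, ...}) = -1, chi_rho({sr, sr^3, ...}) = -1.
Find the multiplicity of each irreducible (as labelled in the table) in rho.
Multiplicities: chi_1: 0, chi_2: 1, chi_3: 1, chi_4: 1, chi_5: 2, chi_6: 0, chi_7: 0.

Reasoning: Use <chi_rho, chi> = (1/|G|) sum_C |C| * chi_rho(C) * conj(chi(C)) with |G| = 16 for each irreducible chi in the table:
  <chi_rho, chi_1> = (1/16)[1*(7)*conj(1) + 1*(-1)*conj(1) + 2*(-1 + 2*sqrt(2))*conj(1) + 2*(3)*conj(1) + 2*(-2*sqrt(2) - 1)*conj(1) + 4*(-1)*conj(1) + 4*(-1)*conj(1)]
      = (1/16)[(7) + (-1) + (-2 + 4*sqrt(2)) + (6) + (-4*sqrt(2) - 2) + (-4) + (-4)] = 0/16 = 0
  <chi_rho, chi_2> = (1/16)[1*(7)*conj(1) + 1*(-1)*conj(1) + 2*(-1 + 2*sqrt(2))*conj(1) + 2*(3)*conj(1) + 2*(-2*sqrt(2) - 1)*conj(1) + 4*(-1)*conj(-1) + 4*(-1)*conj(-1)]
      = (1/16)[(7) + (-1) + (-2 + 4*sqrt(2)) + (6) + (-4*sqrt(2) - 2) + (4) + (4)] = 16/16 = 1
  <chi_rho, chi_3> = (1/16)[1*(7)*conj(1) + 1*(-1)*conj(1) + 2*(-1 + 2*sqrt(2))*conj(-1) + 2*(3)*conj(1) + 2*(-2*sqrt(2) - 1)*conj(-1) + 4*(-1)*conj(1) + 4*(-1)*conj(-1)]
      = (1/16)[(7) + (-1) + (2 - 4*sqrt(2)) + (6) + (2 + 4*sqrt(2)) + (-4) + (4)] = 16/16 = 1
  <chi_rho, chi_4> = (1/16)[1*(7)*conj(1) + 1*(-1)*conj(1) + 2*(-1 + 2*sqrt(2))*conj(-1) + 2*(3)*conj(1) + 2*(-2*sqrt(2) - 1)*conj(-1) + 4*(-1)*conj(-1) + 4*(-1)*conj(1)]
      = (1/16)[(7) + (-1) + (2 - 4*sqrt(2)) + (6) + (2 + 4*sqrt(2)) + (4) + (-4)] = 16/16 = 1
  <chi_rho, chi_5> = (1/16)[1*(7)*conj(2) + 1*(-1)*conj(-2) + 2*(-1 + 2*sqrt(2))*conj(sqrt(2)) + 2*(3)*conj(0) + 2*(-2*sqrt(2) - 1)*conj(-sqrt(2)) + 4*(-1)*conj(0) + 4*(-1)*conj(0)]
      = (1/16)[(14) + (2) + (8 - 2*sqrt(2)) + (0) + (2*sqrt(2) + 8) + (0) + (0)] = 32/16 = 2
  <chi_rho, chi_6> = (1/16)[1*(7)*conj(2) + 1*(-1)*conj(2) + 2*(-1 + 2*sqrt(2))*conj(0) + 2*(3)*conj(-2) + 2*(-2*sqrt(2) - 1)*conj(0) + 4*(-1)*conj(0) + 4*(-1)*conj(0)]
      = (1/16)[(14) + (-2) + (0) + (-12) + (0) + (0) + (0)] = 0/16 = 0
  <chi_rho, chi_7> = (1/16)[1*(7)*conj(2) + 1*(-1)*conj(-2) + 2*(-1 + 2*sqrt(2))*conj(-sqrt(2)) + 2*(3)*conj(0) + 2*(-2*sqrt(2) - 1)*conj(sqrt(2)) + 4*(-1)*conj(0) + 4*(-1)*conj(0)]
      = (1/16)[(14) + (2) + (-8 + 2*sqrt(2)) + (0) + (-8 - 2*sqrt(2)) + (0) + (0)] = 0/16 = 0
Dimension check: dim(rho) = sum (mult * dim) = 0*1 + 1*1 + 1*1 + 1*1 + 2*2 + 0*2 + 0*2 = 7 = chi_rho(e) = 7.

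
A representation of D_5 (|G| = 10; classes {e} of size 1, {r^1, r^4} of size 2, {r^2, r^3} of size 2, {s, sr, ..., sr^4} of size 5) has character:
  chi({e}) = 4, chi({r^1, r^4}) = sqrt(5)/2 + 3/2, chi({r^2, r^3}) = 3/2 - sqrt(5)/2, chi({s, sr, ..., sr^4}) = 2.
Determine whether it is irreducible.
Not irreducible (reducible): <chi, chi> = 5 > 1.

Derivation: <chi, chi> = (1/|G|) sum_C |C| * |chi(C)|^2 = (1/10)[1*|4|^2 + 2*|sqrt(5)/2 + 3/2|^2 + 2*|3/2 - sqrt(5)/2|^2 + 5*|2|^2]
  = (1/10)[(16) + (3*sqrt(5) + 7) + (7 - 3*sqrt(5)) + (20)] = 50/10 = 5.
A character is irreducible iff <chi, chi> = 1, so this representation is reducible.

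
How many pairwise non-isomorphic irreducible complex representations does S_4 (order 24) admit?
5

Justification: The number of irreducible complex representations of a finite group equals its number of conjugacy classes. Conjugacy classes in S_4 correspond to cycle types, i.e. partitions of 4; there are p(4) = 5 of them, so S_4 (order 24) has exactly 5 irreducible complex representations.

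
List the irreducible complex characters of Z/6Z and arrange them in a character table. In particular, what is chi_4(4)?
Character table of Z/6Z (irreps indexed chi_0,...,chi_5 with chi_k(m) = zeta_6^(k*m), zeta_6 = exp(2*pi*i/6)):
  irrep \ class  {0} (size 1)  {1} (size 1)    {2} (size 1)    {3} (size 1)  {4} (size 1)    {5} (size 1)  
  chi_0          1             1               1               1             1               1             
  chi_1          1             exp(I*pi/3)     exp(2*I*pi/3)   -1            exp(-2*I*pi/3)  exp(-I*pi/3)  
  chi_2          1             exp(2*I*pi/3)   exp(-2*I*pi/3)  1             exp(2*I*pi/3)   exp(-2*I*pi/3)
  chi_3          1             -1              1               -1            1               -1            
  chi_4          1             exp(-2*I*pi/3)  exp(2*I*pi/3)   1             exp(-2*I*pi/3)  exp(2*I*pi/3) 
  chi_5          1             exp(-I*pi/3)    exp(-2*I*pi/3)  -1            exp(2*I*pi/3)   exp(I*pi/3)   

Spot check: chi_4(4) = zeta_6^(4*4) = zeta_6^16 = exp(-2*I*pi/3).

Solution. Z/6Z is abelian, so all 6 irreducible complex representations are 1-dimensional. They are given by chi_k(m) = zeta_6^(k*m) for k = 0,...,5. Row orthogonality: sum_m chi_k(m) conj(chi_l(m)) = 6 * [k = l].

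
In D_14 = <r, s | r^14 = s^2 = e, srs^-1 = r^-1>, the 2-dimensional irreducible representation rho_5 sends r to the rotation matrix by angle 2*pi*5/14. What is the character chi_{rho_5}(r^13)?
chi_{rho_5}(r^13) = 2*cos(2*pi*5*13/14) = -2*cos(2*pi/7)

Derivation: rho_5(r^13) is rotation by angle 2*pi*5*13/14, whose trace is 2*cos(2*pi*5*13/14) = -2*cos(2*pi/7).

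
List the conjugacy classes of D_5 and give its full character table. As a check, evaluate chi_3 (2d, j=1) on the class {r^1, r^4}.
Conjugacy classes: {e} of size 1, {r^1, r^4} of size 2, {r^2, r^3} of size 2, {s, sr, ..., sr^4} of size 5.
Character table:
  irrep \ class              {e} (size 1)  {r^1, r^4} (size 2)  {r^2, r^3} (size 2)  {s, sr, ..., sr^4} (size 5)
  chi_1 (triv)               1             1                    1                    1                          
  chi_2 (sign: r->1, s->-1)  1             1                    1                    -1                         
  chi_3 (2d, j=1)            2             -1/2 + sqrt(5)/2     -sqrt(5)/2 - 1/2     0                          
  chi_4 (2d, j=2)            2             -sqrt(5)/2 - 1/2     -1/2 + sqrt(5)/2     0                          

Spot check: chi_3 (2d, j=1) on {r^1, r^4} = -1/2 + sqrt(5)/2.

Derivation: D_5 has order 2*5 = 10 with 4 conjugacy classes, hence 4 irreducibles. Sum of squared dims 1 + 1 + 4 + 4 = 10 = |G|. Linear characters come from the abelianisation; the 2-dimensional irreps have character r^k -> 2*cos(2*pi*j*k/5), reflections -> 0.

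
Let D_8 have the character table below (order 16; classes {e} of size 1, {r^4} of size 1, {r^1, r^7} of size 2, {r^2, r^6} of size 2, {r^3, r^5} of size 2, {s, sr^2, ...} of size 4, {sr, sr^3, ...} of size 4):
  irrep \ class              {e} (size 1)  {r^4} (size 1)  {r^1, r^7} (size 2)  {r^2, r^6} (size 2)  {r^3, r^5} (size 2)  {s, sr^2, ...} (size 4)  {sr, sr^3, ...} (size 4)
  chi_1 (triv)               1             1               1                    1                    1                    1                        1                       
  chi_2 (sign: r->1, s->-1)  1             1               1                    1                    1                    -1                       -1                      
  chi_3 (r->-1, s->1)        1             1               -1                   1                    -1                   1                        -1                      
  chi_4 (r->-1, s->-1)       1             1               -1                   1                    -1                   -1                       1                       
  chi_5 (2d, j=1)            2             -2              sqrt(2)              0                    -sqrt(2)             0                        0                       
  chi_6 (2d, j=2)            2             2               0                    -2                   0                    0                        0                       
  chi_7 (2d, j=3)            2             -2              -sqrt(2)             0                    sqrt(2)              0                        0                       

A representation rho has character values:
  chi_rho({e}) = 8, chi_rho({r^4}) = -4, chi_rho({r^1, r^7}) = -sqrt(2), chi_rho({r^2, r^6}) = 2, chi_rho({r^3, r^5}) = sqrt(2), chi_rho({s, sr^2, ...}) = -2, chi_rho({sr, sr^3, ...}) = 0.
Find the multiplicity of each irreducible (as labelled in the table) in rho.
Multiplicities: chi_1: 0, chi_2: 1, chi_3: 0, chi_4: 1, chi_5: 1, chi_6: 0, chi_7: 2.

Solution. Use <chi_rho, chi> = (1/|G|) sum_C |C| * chi_rho(C) * conj(chi(C)) with |G| = 16 for each irreducible chi in the table:
  <chi_rho, chi_1> = (1/16)[1*(8)*conj(1) + 1*(-4)*conj(1) + 2*(-sqrt(2))*conj(1) + 2*(2)*conj(1) + 2*(sqrt(2))*conj(1) + 4*(-2)*conj(1) + 4*(0)*conj(1)]
      = (1/16)[(8) + (-4) + (-2*sqrt(2)) + (4) + (2*sqrt(2)) + (-8) + (0)] = 0/16 = 0
  <chi_rho, chi_2> = (1/16)[1*(8)*conj(1) + 1*(-4)*conj(1) + 2*(-sqrt(2))*conj(1) + 2*(2)*conj(1) + 2*(sqrt(2))*conj(1) + 4*(-2)*conj(-1) + 4*(0)*conj(-1)]
      = (1/16)[(8) + (-4) + (-2*sqrt(2)) + (4) + (2*sqrt(2)) + (8) + (0)] = 16/16 = 1
  <chi_rho, chi_3> = (1/16)[1*(8)*conj(1) + 1*(-4)*conj(1) + 2*(-sqrt(2))*conj(-1) + 2*(2)*conj(1) + 2*(sqrt(2))*conj(-1) + 4*(-2)*conj(1) + 4*(0)*conj(-1)]
      = (1/16)[(8) + (-4) + (2*sqrt(2)) + (4) + (-2*sqrt(2)) + (-8) + (0)] = 0/16 = 0
  <chi_rho, chi_4> = (1/16)[1*(8)*conj(1) + 1*(-4)*conj(1) + 2*(-sqrt(2))*conj(-1) + 2*(2)*conj(1) + 2*(sqrt(2))*conj(-1) + 4*(-2)*conj(-1) + 4*(0)*conj(1)]
      = (1/16)[(8) + (-4) + (2*sqrt(2)) + (4) + (-2*sqrt(2)) + (8) + (0)] = 16/16 = 1
  <chi_rho, chi_5> = (1/16)[1*(8)*conj(2) + 1*(-4)*conj(-2) + 2*(-sqrt(2))*conj(sqrt(2)) + 2*(2)*conj(0) + 2*(sqrt(2))*conj(-sqrt(2)) + 4*(-2)*conj(0) + 4*(0)*conj(0)]
      = (1/16)[(16) + (8) + (-4) + (0) + (-4) + (0) + (0)] = 16/16 = 1
  <chi_rho, chi_6> = (1/16)[1*(8)*conj(2) + 1*(-4)*conj(2) + 2*(-sqrt(2))*conj(0) + 2*(2)*conj(-2) + 2*(sqrt(2))*conj(0) + 4*(-2)*conj(0) + 4*(0)*conj(0)]
      = (1/16)[(16) + (-8) + (0) + (-8) + (0) + (0) + (0)] = 0/16 = 0
  <chi_rho, chi_7> = (1/16)[1*(8)*conj(2) + 1*(-4)*conj(-2) + 2*(-sqrt(2))*conj(-sqrt(2)) + 2*(2)*conj(0) + 2*(sqrt(2))*conj(sqrt(2)) + 4*(-2)*conj(0) + 4*(0)*conj(0)]
      = (1/16)[(16) + (8) + (4) + (0) + (4) + (0) + (0)] = 32/16 = 2
Dimension check: dim(rho) = sum (mult * dim) = 0*1 + 1*1 + 0*1 + 1*1 + 1*2 + 0*2 + 2*2 = 8 = chi_rho(e) = 8.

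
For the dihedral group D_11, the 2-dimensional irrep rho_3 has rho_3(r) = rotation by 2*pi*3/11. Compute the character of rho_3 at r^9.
chi_{rho_3}(r^9) = 2*cos(2*pi*3*9/11) = -2*cos(pi/11)

Details: rho_3(r^9) is rotation by angle 2*pi*3*9/11, whose trace is 2*cos(2*pi*3*9/11) = -2*cos(pi/11).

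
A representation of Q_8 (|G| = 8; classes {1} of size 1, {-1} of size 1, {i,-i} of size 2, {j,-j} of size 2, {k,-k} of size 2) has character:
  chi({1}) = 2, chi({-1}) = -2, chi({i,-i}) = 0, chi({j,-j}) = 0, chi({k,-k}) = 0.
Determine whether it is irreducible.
Irreducible: <chi, chi> = 1.

Why: <chi, chi> = (1/|G|) sum_C |C| * |chi(C)|^2 = (1/8)[1*|2|^2 + 1*|-2|^2 + 2*|0|^2 + 2*|0|^2 + 2*|0|^2]
  = (1/8)[(4) + (4) + (0) + (0) + (0)] = 8/8 = 1.
A character is irreducible iff <chi, chi> = 1, so this representation is irreducible.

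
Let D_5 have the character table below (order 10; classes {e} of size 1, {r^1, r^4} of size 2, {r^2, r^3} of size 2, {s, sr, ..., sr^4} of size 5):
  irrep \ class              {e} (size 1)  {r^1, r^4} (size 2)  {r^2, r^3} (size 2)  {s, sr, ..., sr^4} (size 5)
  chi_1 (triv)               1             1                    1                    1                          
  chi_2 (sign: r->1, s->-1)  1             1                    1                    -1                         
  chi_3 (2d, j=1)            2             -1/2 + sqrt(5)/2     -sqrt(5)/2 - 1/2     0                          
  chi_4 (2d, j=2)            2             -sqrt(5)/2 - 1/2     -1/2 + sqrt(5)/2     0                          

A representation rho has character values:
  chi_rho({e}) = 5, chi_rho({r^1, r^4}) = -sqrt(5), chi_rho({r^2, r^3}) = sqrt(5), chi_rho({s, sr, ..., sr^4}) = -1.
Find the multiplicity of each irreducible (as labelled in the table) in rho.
Multiplicities: chi_1: 0, chi_2: 1, chi_3: 0, chi_4: 2.

Why: Use <chi_rho, chi> = (1/|G|) sum_C |C| * chi_rho(C) * conj(chi(C)) with |G| = 10 for each irreducible chi in the table:
  <chi_rho, chi_1> = (1/10)[1*(5)*conj(1) + 2*(-sqrt(5))*conj(1) + 2*(sqrt(5))*conj(1) + 5*(-1)*conj(1)]
      = (1/10)[(5) + (-2*sqrt(5)) + (2*sqrt(5)) + (-5)] = 0/10 = 0
  <chi_rho, chi_2> = (1/10)[1*(5)*conj(1) + 2*(-sqrt(5))*conj(1) + 2*(sqrt(5))*conj(1) + 5*(-1)*conj(-1)]
      = (1/10)[(5) + (-2*sqrt(5)) + (2*sqrt(5)) + (5)] = 10/10 = 1
  <chi_rho, chi_3> = (1/10)[1*(5)*conj(2) + 2*(-sqrt(5))*conj(-1/2 + sqrt(5)/2) + 2*(sqrt(5))*conj(-sqrt(5)/2 - 1/2) + 5*(-1)*conj(0)]
      = (1/10)[(10) + (-5 + sqrt(5)) + (-5 - sqrt(5)) + (0)] = 0/10 = 0
  <chi_rho, chi_4> = (1/10)[1*(5)*conj(2) + 2*(-sqrt(5))*conj(-sqrt(5)/2 - 1/2) + 2*(sqrt(5))*conj(-1/2 + sqrt(5)/2) + 5*(-1)*conj(0)]
      = (1/10)[(10) + (sqrt(5) + 5) + (5 - sqrt(5)) + (0)] = 20/10 = 2
Dimension check: dim(rho) = sum (mult * dim) = 0*1 + 1*1 + 0*2 + 2*2 = 5 = chi_rho(e) = 5.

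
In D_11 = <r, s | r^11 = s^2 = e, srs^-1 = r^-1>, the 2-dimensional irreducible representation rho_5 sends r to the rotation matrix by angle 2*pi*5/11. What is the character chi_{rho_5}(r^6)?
chi_{rho_5}(r^6) = 2*cos(2*pi*5*6/11) = -2*cos(5*pi/11)

Proof sketch: rho_5(r^6) is rotation by angle 2*pi*5*6/11, whose trace is 2*cos(2*pi*5*6/11) = -2*cos(5*pi/11).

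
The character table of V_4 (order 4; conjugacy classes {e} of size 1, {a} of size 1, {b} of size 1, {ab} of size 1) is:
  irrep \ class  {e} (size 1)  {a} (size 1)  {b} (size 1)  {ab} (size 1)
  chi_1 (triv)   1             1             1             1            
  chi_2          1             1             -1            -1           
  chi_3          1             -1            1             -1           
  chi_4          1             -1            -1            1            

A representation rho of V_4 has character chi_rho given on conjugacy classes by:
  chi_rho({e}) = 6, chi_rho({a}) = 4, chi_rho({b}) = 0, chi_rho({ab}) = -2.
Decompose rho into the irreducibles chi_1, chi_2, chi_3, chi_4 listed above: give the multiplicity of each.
Multiplicities: chi_1: 2, chi_2: 3, chi_3: 1, chi_4: 0.

Explanation: Use <chi_rho, chi> = (1/|G|) sum_C |C| * chi_rho(C) * conj(chi(C)) with |G| = 4 for each irreducible chi in the table:
  <chi_rho, chi_1> = (1/4)[1*(6)*conj(1) + 1*(4)*conj(1) + 1*(0)*conj(1) + 1*(-2)*conj(1)]
      = (1/4)[(6) + (4) + (0) + (-2)] = 8/4 = 2
  <chi_rho, chi_2> = (1/4)[1*(6)*conj(1) + 1*(4)*conj(1) + 1*(0)*conj(-1) + 1*(-2)*conj(-1)]
      = (1/4)[(6) + (4) + (0) + (2)] = 12/4 = 3
  <chi_rho, chi_3> = (1/4)[1*(6)*conj(1) + 1*(4)*conj(-1) + 1*(0)*conj(1) + 1*(-2)*conj(-1)]
      = (1/4)[(6) + (-4) + (0) + (2)] = 4/4 = 1
  <chi_rho, chi_4> = (1/4)[1*(6)*conj(1) + 1*(4)*conj(-1) + 1*(0)*conj(-1) + 1*(-2)*conj(1)]
      = (1/4)[(6) + (-4) + (0) + (-2)] = 0/4 = 0
Dimension check: dim(rho) = sum (mult * dim) = 2*1 + 3*1 + 1*1 + 0*1 = 6 = chi_rho(e) = 6.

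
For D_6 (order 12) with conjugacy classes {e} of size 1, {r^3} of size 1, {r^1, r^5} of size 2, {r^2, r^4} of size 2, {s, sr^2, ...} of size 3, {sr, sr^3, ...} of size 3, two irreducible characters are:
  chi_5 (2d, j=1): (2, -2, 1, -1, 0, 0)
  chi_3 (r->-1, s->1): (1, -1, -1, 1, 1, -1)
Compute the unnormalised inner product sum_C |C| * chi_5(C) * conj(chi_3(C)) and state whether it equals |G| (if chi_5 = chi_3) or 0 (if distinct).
Sum = 0; so <chi_5, chi_3> = 0 (distinct irreducibles are orthogonal).

Explanation: Compute term by term over conjugacy classes (|C| * chi_5(C) * conj(chi_3(C))):
  1*(2)*conj(1) + 1*(-2)*conj(-1) + 2*(1)*conj(-1) + 2*(-1)*conj(1) + 3*(0)*conj(1) + 3*(0)*conj(-1)
  = (2) + (2) + (-2) + (-2) + (0) + (0)
  = 0.
Dividing by |G| = 12 gives 0/12 = 0, matching the row-orthogonality relation <chi_5, chi_3> = [chi_5 = chi_3].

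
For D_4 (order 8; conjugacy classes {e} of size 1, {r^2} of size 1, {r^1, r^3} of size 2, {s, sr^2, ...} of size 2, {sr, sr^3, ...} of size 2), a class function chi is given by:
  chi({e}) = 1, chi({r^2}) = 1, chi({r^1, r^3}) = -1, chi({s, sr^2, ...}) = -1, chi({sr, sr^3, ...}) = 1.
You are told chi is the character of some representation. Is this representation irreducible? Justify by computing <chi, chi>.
Irreducible: <chi, chi> = 1.

Details: <chi, chi> = (1/|G|) sum_C |C| * |chi(C)|^2 = (1/8)[1*|1|^2 + 1*|1|^2 + 2*|-1|^2 + 2*|-1|^2 + 2*|1|^2]
  = (1/8)[(1) + (1) + (2) + (2) + (2)] = 8/8 = 1.
A character is irreducible iff <chi, chi> = 1, so this representation is irreducible.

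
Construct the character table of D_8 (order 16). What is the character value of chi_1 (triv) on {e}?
Conjugacy classes: {e} of size 1, {r^4} of size 1, {r^1, r^7} of size 2, {r^2, r^6} of size 2, {r^3, r^5} of size 2, {s, sr^2, ...} of size 4, {sr, sr^3, ...} of size 4.
Character table:
  irrep \ class              {e} (size 1)  {r^4} (size 1)  {r^1, r^7} (size 2)  {r^2, r^6} (size 2)  {r^3, r^5} (size 2)  {s, sr^2, ...} (size 4)  {sr, sr^3, ...} (size 4)
  chi_1 (triv)               1             1               1                    1                    1                    1                        1                       
  chi_2 (sign: r->1, s->-1)  1             1               1                    1                    1                    -1                       -1                      
  chi_3 (r->-1, s->1)        1             1               -1                   1                    -1                   1                        -1                      
  chi_4 (r->-1, s->-1)       1             1               -1                   1                    -1                   -1                       1                       
  chi_5 (2d, j=1)            2             -2              sqrt(2)              0                    -sqrt(2)             0                        0                       
  chi_6 (2d, j=2)            2             2               0                    -2                   0                    0                        0                       
  chi_7 (2d, j=3)            2             -2              -sqrt(2)             0                    sqrt(2)              0                        0                       

Spot check: chi_1 (triv) on {e} = 1.

Explanation: D_8 has order 2*8 = 16 with 7 conjugacy classes, hence 7 irreducibles. Sum of squared dims 1 + 1 + 1 + 1 + 4 + 4 + 4 = 16 = |G|. Linear characters come from the abelianisation; the 2-dimensional irreps have character r^k -> 2*cos(2*pi*j*k/8), reflections -> 0.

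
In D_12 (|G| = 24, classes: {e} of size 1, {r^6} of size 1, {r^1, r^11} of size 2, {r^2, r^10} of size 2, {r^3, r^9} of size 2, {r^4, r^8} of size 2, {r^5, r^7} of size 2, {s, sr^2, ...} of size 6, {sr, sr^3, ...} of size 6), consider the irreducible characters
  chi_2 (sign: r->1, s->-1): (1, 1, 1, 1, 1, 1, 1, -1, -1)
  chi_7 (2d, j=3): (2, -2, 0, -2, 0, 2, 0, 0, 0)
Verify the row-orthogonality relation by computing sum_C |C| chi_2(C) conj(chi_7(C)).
Sum = 0; so <chi_2, chi_7> = 0 (distinct irreducibles are orthogonal).

Working: Compute term by term over conjugacy classes (|C| * chi_2(C) * conj(chi_7(C))):
  1*(1)*conj(2) + 1*(1)*conj(-2) + 2*(1)*conj(0) + 2*(1)*conj(-2) + 2*(1)*conj(0) + 2*(1)*conj(2) + 2*(1)*conj(0) + 6*(-1)*conj(0) + 6*(-1)*conj(0)
  = (2) + (-2) + (0) + (-4) + (0) + (4) + (0) + (0) + (0)
  = 0.
Dividing by |G| = 24 gives 0/24 = 0, matching the row-orthogonality relation <chi_2, chi_7> = [chi_2 = chi_7].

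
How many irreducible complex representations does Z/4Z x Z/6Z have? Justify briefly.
24

Derivation: The number of irreducible complex representations of a finite group equals its number of conjugacy classes. Z/4Z x Z/6Z is abelian of order 24, so every element is its own conjugacy class: 24 classes, so Z/4Z x Z/6Z (order 24) has exactly 24 irreducible complex representations.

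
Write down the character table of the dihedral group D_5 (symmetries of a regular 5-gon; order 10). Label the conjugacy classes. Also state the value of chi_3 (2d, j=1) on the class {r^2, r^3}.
Conjugacy classes: {e} of size 1, {r^1, r^4} of size 2, {r^2, r^3} of size 2, {s, sr, ..., sr^4} of size 5.
Character table:
  irrep \ class              {e} (size 1)  {r^1, r^4} (size 2)  {r^2, r^3} (size 2)  {s, sr, ..., sr^4} (size 5)
  chi_1 (triv)               1             1                    1                    1                          
  chi_2 (sign: r->1, s->-1)  1             1                    1                    -1                         
  chi_3 (2d, j=1)            2             -1/2 + sqrt(5)/2     -sqrt(5)/2 - 1/2     0                          
  chi_4 (2d, j=2)            2             -sqrt(5)/2 - 1/2     -1/2 + sqrt(5)/2     0                          

Spot check: chi_3 (2d, j=1) on {r^2, r^3} = -sqrt(5)/2 - 1/2.

Reasoning: D_5 has order 2*5 = 10 with 4 conjugacy classes, hence 4 irreducibles. Sum of squared dims 1 + 1 + 4 + 4 = 10 = |G|. Linear characters come from the abelianisation; the 2-dimensional irreps have character r^k -> 2*cos(2*pi*j*k/5), reflections -> 0.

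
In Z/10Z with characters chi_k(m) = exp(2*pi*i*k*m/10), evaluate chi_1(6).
chi_1(6) = zeta_10^6 = exp(-4*I*pi/5)

Derivation: chi_1(6) = zeta_10^(1*6) = zeta_10^6. Since zeta_10^10 = 1, this equals zeta_10^6 = exp(2*pi*i*6/10) = exp(-4*I*pi/5).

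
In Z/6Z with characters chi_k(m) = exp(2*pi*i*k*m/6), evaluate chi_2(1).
chi_2(1) = zeta_6^2 = exp(2*I*pi/3)

Details: chi_2(1) = zeta_6^(2*1) = zeta_6^2. Since zeta_6^6 = 1, this equals zeta_6^2 = exp(2*pi*i*2/6) = exp(2*I*pi/3).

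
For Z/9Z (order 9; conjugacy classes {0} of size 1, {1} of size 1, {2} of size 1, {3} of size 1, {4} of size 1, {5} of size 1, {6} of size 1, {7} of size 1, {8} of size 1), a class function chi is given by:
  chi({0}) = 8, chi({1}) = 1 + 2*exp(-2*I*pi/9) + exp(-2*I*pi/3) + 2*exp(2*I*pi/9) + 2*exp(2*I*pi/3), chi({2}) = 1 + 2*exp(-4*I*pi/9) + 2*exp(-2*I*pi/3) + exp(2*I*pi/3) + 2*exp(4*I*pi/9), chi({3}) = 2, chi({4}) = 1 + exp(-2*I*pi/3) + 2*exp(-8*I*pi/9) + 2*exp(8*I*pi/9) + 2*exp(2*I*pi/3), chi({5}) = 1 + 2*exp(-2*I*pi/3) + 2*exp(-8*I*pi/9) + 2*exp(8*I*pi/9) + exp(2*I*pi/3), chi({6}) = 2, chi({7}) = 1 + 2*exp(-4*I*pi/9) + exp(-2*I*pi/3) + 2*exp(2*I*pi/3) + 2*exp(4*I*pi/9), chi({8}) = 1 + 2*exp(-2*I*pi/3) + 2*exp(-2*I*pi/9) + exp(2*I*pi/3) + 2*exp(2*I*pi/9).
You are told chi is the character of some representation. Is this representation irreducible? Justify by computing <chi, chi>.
Not irreducible (reducible): <chi, chi> = 14 > 1.

Why: <chi, chi> = (1/|G|) sum_C |C| * |chi(C)|^2 = (1/9)[1*|8|^2 + 1*|1 + 2*exp(-2*I*pi/9) + exp(-2*I*pi/3) + 2*exp(2*I*pi/9) + 2*exp(2*I*pi/3)|^2 + 1*|1 + 2*exp(-4*I*pi/9) + 2*exp(-2*I*pi/3) + exp(2*I*pi/3) + 2*exp(4*I*pi/9)|^2 + 1*|2|^2 + 1*|1 + exp(-2*I*pi/3) + 2*exp(-8*I*pi/9) + 2*exp(8*I*pi/9) + 2*exp(2*I*pi/3)|^2 + 1*|1 + 2*exp(-2*I*pi/3) + 2*exp(-8*I*pi/9) + 2*exp(8*I*pi/9) + exp(2*I*pi/3)|^2 + 1*|2|^2 + 1*|1 + 2*exp(-4*I*pi/9) + exp(-2*I*pi/3) + 2*exp(2*I*pi/3) + 2*exp(4*I*pi/9)|^2 + 1*|1 + 2*exp(-2*I*pi/3) + 2*exp(-2*I*pi/9) + exp(2*I*pi/3) + 2*exp(2*I*pi/9)|^2]
  = (1/9)[(64) + (14 + 10*exp(-4*I*pi/9) + 5*exp(-2*I*pi/3) + 4*exp(-2*I*pi/9) + 6*exp(-8*I*pi/9) + 6*exp(8*I*pi/9) + 4*exp(2*I*pi/9) + 5*exp(2*I*pi/3) + 10*exp(4*I*pi/9)) + (14 + 5*exp(-2*I*pi/3) + 4*exp(-4*I*pi/9) + 6*exp(-2*I*pi/9) + 10*exp(-8*I*pi/9) + 10*exp(8*I*pi/9) + 6*exp(2*I*pi/9) + 4*exp(4*I*pi/9) + 5*exp(2*I*pi/3)) + (4) + (14 + 10*exp(-2*I*pi/9) + 6*exp(-4*I*pi/9) + 5*exp(-2*I*pi/3) + 4*exp(-8*I*pi/9) + 4*exp(8*I*pi/9) + 5*exp(2*I*pi/3) + 6*exp(4*I*pi/9) + 10*exp(2*I*pi/9)) + (14 + 10*exp(-2*I*pi/9) + 6*exp(-4*I*pi/9) + 5*exp(-2*I*pi/3) + 4*exp(-8*I*pi/9) + 4*exp(8*I*pi/9) + 5*exp(2*I*pi/3) + 6*exp(4*I*pi/9) + 10*exp(2*I*pi/9)) + (4) + (14 + 5*exp(-2*I*pi/3) + 4*exp(-4*I*pi/9) + 6*exp(-2*I*pi/9) + 10*exp(-8*I*pi/9) + 10*exp(8*I*pi/9) + 6*exp(2*I*pi/9) + 4*exp(4*I*pi/9) + 5*exp(2*I*pi/3)) + (14 + 10*exp(-4*I*pi/9) + 5*exp(-2*I*pi/3) + 4*exp(-2*I*pi/9) + 6*exp(-8*I*pi/9) + 6*exp(8*I*pi/9) + 4*exp(2*I*pi/9) + 5*exp(2*I*pi/3) + 10*exp(4*I*pi/9))] = 126/9 = 14.
(Exp terms are combined using exp(i*s)*conj(exp(i*t)) = exp(i*(s-t)), and sums of them are collapsed using the identity that for every m > 1 the m distinct m-th roots of unity sum to 0, e.g. 1 + exp(2*I*pi/3) + exp(-2*I*pi/3) = 0.)
A character is irreducible iff <chi, chi> = 1, so this representation is reducible.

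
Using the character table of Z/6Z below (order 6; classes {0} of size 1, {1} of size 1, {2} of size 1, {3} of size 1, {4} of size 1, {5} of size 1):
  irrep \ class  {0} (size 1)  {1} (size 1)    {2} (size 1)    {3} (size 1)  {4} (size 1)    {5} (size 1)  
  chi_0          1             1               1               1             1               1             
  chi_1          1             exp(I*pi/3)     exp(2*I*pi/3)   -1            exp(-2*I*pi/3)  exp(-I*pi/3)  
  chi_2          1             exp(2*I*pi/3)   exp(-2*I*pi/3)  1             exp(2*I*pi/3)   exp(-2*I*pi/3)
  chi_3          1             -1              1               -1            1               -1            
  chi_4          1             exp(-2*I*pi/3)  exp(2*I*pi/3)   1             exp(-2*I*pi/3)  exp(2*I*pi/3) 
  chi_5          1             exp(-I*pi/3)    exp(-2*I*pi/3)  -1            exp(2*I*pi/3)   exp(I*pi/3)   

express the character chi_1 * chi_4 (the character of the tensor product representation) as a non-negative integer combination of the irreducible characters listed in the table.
chi_1 tensor chi_4 = chi_5 (all other irreducibles have multiplicity 0).

Why: The character of a tensor product is the pointwise product (chi_1 * chi_4)(C) = chi_1(C) * chi_4(C):
  {0}: (1)*(1), {1}: (exp(I*pi/3))*(exp(-2*I*pi/3)), {2}: (exp(2*I*pi/3))*(exp(2*I*pi/3)), {3}: (-1)*(1), {4}: (exp(-2*I*pi/3))*(exp(-2*I*pi/3)), {5}: (exp(-I*pi/3))*(exp(2*I*pi/3))
so (chi_1 * chi_4) takes values
  {0} -> 1, {1} -> exp(-I*pi/3), {2} -> exp(-2*I*pi/3), {3} -> -1, {4} -> exp(2*I*pi/3), {5} -> exp(I*pi/3).
Now take the inner product of this character with each irreducible chi from the table, <chi_1*chi_4, chi> = (1/6) sum_C |C| (chi_1*chi_4)(C) conj(chi(C)):
  <chi_1*chi_4, chi_0> = (1/6)[1*(1)*conj(1) + 1*(exp(-I*pi/3))*conj(1) + 1*(exp(-2*I*pi/3))*conj(1) + 1*(-1)*conj(1) + 1*(exp(2*I*pi/3))*conj(1) + 1*(exp(I*pi/3))*conj(1)]
      = (1/6)[(1) + (exp(-I*pi/3)) + (exp(-2*I*pi/3)) + (-1) + (exp(2*I*pi/3)) + (exp(I*pi/3))] = 0/6 = 0
  <chi_1*chi_4, chi_1> = (1/6)[1*(1)*conj(1) + 1*(exp(-I*pi/3))*conj(exp(I*pi/3)) + 1*(exp(-2*I*pi/3))*conj(exp(2*I*pi/3)) + 1*(-1)*conj(-1) + 1*(exp(2*I*pi/3))*conj(exp(-2*I*pi/3)) + 1*(exp(I*pi/3))*conj(exp(-I*pi/3))]
      = (1/6)[(1) + (exp(-2*I*pi/3)) + (exp(2*I*pi/3)) + (1) + (exp(-2*I*pi/3)) + (exp(2*I*pi/3))] = 0/6 = 0
  <chi_1*chi_4, chi_2> = (1/6)[1*(1)*conj(1) + 1*(exp(-I*pi/3))*conj(exp(2*I*pi/3)) + 1*(exp(-2*I*pi/3))*conj(exp(-2*I*pi/3)) + 1*(-1)*conj(1) + 1*(exp(2*I*pi/3))*conj(exp(2*I*pi/3)) + 1*(exp(I*pi/3))*conj(exp(-2*I*pi/3))]
      = (1/6)[(1) + (-1) + (1) + (-1) + (1) + (-1)] = 0/6 = 0
  <chi_1*chi_4, chi_3> = (1/6)[1*(1)*conj(1) + 1*(exp(-I*pi/3))*conj(-1) + 1*(exp(-2*I*pi/3))*conj(1) + 1*(-1)*conj(-1) + 1*(exp(2*I*pi/3))*conj(1) + 1*(exp(I*pi/3))*conj(-1)]
      = (1/6)[(1) + (-exp(-I*pi/3)) + (exp(-2*I*pi/3)) + (1) + (exp(2*I*pi/3)) + (-exp(I*pi/3))] = 0/6 = 0
  <chi_1*chi_4, chi_4> = (1/6)[1*(1)*conj(1) + 1*(exp(-I*pi/3))*conj(exp(-2*I*pi/3)) + 1*(exp(-2*I*pi/3))*conj(exp(2*I*pi/3)) + 1*(-1)*conj(1) + 1*(exp(2*I*pi/3))*conj(exp(-2*I*pi/3)) + 1*(exp(I*pi/3))*conj(exp(2*I*pi/3))]
      = (1/6)[(1) + (exp(I*pi/3)) + (exp(2*I*pi/3)) + (-1) + (exp(-2*I*pi/3)) + (exp(-I*pi/3))] = 0/6 = 0
  <chi_1*chi_4, chi_5> = (1/6)[1*(1)*conj(1) + 1*(exp(-I*pi/3))*conj(exp(-I*pi/3)) + 1*(exp(-2*I*pi/3))*conj(exp(-2*I*pi/3)) + 1*(-1)*conj(-1) + 1*(exp(2*I*pi/3))*conj(exp(2*I*pi/3)) + 1*(exp(I*pi/3))*conj(exp(I*pi/3))]
      = (1/6)[(1) + (1) + (1) + (1) + (1) + (1)] = 6/6 = 1
(Exp terms are combined using exp(i*s)*conj(exp(i*t)) = exp(i*(s-t)), and sums of them are collapsed using the identity that for every m > 1 the m distinct m-th roots of unity sum to 0, e.g. 1 + exp(2*I*pi/3) + exp(-2*I*pi/3) = 0.)
Hence the multiplicities are chi_5: 1. Dimension check: dim(chi_1)*dim(chi_4) = 1*1 = 1 and sum (mult * dim) = 1*1 = 1.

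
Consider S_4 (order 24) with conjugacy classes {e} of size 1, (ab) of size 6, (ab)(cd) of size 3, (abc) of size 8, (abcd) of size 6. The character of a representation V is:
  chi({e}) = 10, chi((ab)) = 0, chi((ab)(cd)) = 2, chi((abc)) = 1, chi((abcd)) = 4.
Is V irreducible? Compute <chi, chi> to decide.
Not irreducible (reducible): <chi, chi> = 9 > 1.

Details: <chi, chi> = (1/|G|) sum_C |C| * |chi(C)|^2 = (1/24)[1*|10|^2 + 6*|0|^2 + 3*|2|^2 + 8*|1|^2 + 6*|4|^2]
  = (1/24)[(100) + (0) + (12) + (8) + (96)] = 216/24 = 9.
A character is irreducible iff <chi, chi> = 1, so this representation is reducible.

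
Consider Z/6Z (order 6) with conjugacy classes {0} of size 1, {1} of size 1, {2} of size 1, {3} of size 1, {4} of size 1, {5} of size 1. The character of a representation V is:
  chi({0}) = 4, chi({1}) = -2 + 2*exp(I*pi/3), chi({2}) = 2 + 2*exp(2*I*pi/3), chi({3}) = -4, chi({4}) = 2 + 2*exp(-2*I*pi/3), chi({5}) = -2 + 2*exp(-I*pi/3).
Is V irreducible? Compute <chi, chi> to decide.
Not irreducible (reducible): <chi, chi> = 8 > 1.

Derivation: <chi, chi> = (1/|G|) sum_C |C| * |chi(C)|^2 = (1/6)[1*|4|^2 + 1*|-2 + 2*exp(I*pi/3)|^2 + 1*|2 + 2*exp(2*I*pi/3)|^2 + 1*|-4|^2 + 1*|2 + 2*exp(-2*I*pi/3)|^2 + 1*|-2 + 2*exp(-I*pi/3)|^2]
  = (1/6)[(16) + (4) + (4) + (16) + (4) + (4)] = 48/6 = 8.
(Exp terms are combined using exp(i*s)*conj(exp(i*t)) = exp(i*(s-t)), and sums of them are collapsed using the identity that for every m > 1 the m distinct m-th roots of unity sum to 0, e.g. 1 + exp(2*I*pi/3) + exp(-2*I*pi/3) = 0.)
A character is irreducible iff <chi, chi> = 1, so this representation is reducible.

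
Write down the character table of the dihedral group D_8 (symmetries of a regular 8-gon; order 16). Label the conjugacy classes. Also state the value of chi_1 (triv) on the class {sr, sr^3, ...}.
Conjugacy classes: {e} of size 1, {r^4} of size 1, {r^1, r^7} of size 2, {r^2, r^6} of size 2, {r^3, r^5} of size 2, {s, sr^2, ...} of size 4, {sr, sr^3, ...} of size 4.
Character table:
  irrep \ class              {e} (size 1)  {r^4} (size 1)  {r^1, r^7} (size 2)  {r^2, r^6} (size 2)  {r^3, r^5} (size 2)  {s, sr^2, ...} (size 4)  {sr, sr^3, ...} (size 4)
  chi_1 (triv)               1             1               1                    1                    1                    1                        1                       
  chi_2 (sign: r->1, s->-1)  1             1               1                    1                    1                    -1                       -1                      
  chi_3 (r->-1, s->1)        1             1               -1                   1                    -1                   1                        -1                      
  chi_4 (r->-1, s->-1)       1             1               -1                   1                    -1                   -1                       1                       
  chi_5 (2d, j=1)            2             -2              sqrt(2)              0                    -sqrt(2)             0                        0                       
  chi_6 (2d, j=2)            2             2               0                    -2                   0                    0                        0                       
  chi_7 (2d, j=3)            2             -2              -sqrt(2)             0                    sqrt(2)              0                        0                       

Spot check: chi_1 (triv) on {sr, sr^3, ...} = 1.

Derivation: D_8 has order 2*8 = 16 with 7 conjugacy classes, hence 7 irreducibles. Sum of squared dims 1 + 1 + 1 + 1 + 4 + 4 + 4 = 16 = |G|. Linear characters come from the abelianisation; the 2-dimensional irreps have character r^k -> 2*cos(2*pi*j*k/8), reflections -> 0.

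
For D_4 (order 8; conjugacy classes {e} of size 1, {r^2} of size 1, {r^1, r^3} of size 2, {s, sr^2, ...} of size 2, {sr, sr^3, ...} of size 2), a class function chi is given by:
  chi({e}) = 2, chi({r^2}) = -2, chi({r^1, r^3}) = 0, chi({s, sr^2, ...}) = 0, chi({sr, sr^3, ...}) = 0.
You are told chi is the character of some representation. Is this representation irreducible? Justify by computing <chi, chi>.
Irreducible: <chi, chi> = 1.

Justification: <chi, chi> = (1/|G|) sum_C |C| * |chi(C)|^2 = (1/8)[1*|2|^2 + 1*|-2|^2 + 2*|0|^2 + 2*|0|^2 + 2*|0|^2]
  = (1/8)[(4) + (4) + (0) + (0) + (0)] = 8/8 = 1.
A character is irreducible iff <chi, chi> = 1, so this representation is irreducible.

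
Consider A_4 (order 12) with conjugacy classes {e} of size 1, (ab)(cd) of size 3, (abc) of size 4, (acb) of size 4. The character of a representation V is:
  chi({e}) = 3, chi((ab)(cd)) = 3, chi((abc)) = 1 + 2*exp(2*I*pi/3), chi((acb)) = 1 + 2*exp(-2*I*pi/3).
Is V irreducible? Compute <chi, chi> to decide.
Not irreducible (reducible): <chi, chi> = 5 > 1.

Proof sketch: <chi, chi> = (1/|G|) sum_C |C| * |chi(C)|^2 = (1/12)[1*|3|^2 + 3*|3|^2 + 4*|1 + 2*exp(2*I*pi/3)|^2 + 4*|1 + 2*exp(-2*I*pi/3)|^2]
  = (1/12)[(9) + (27) + (12) + (12)] = 60/12 = 5.
(Exp terms are combined using exp(i*s)*conj(exp(i*t)) = exp(i*(s-t)), and sums of them are collapsed using the identity that for every m > 1 the m distinct m-th roots of unity sum to 0, e.g. 1 + exp(2*I*pi/3) + exp(-2*I*pi/3) = 0.)
A character is irreducible iff <chi, chi> = 1, so this representation is reducible.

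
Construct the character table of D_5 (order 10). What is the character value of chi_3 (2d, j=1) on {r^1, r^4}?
Conjugacy classes: {e} of size 1, {r^1, r^4} of size 2, {r^2, r^3} of size 2, {s, sr, ..., sr^4} of size 5.
Character table:
  irrep \ class              {e} (size 1)  {r^1, r^4} (size 2)  {r^2, r^3} (size 2)  {s, sr, ..., sr^4} (size 5)
  chi_1 (triv)               1             1                    1                    1                          
  chi_2 (sign: r->1, s->-1)  1             1                    1                    -1                         
  chi_3 (2d, j=1)            2             -1/2 + sqrt(5)/2     -sqrt(5)/2 - 1/2     0                          
  chi_4 (2d, j=2)            2             -sqrt(5)/2 - 1/2     -1/2 + sqrt(5)/2     0                          

Spot check: chi_3 (2d, j=1) on {r^1, r^4} = -1/2 + sqrt(5)/2.

D_5 has order 2*5 = 10 with 4 conjugacy classes, hence 4 irreducibles. Sum of squared dims 1 + 1 + 4 + 4 = 10 = |G|. Linear characters come from the abelianisation; the 2-dimensional irreps have character r^k -> 2*cos(2*pi*j*k/5), reflections -> 0.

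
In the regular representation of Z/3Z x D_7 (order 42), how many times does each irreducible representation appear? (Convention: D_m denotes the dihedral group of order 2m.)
Each irreducible V_i of dimension d_i appears with multiplicity d_i, i.e. rho_reg = (direct sum over all irreducibles V_i) d_i V_i. The irreducible dimensions for Z/3Z x D_7 are 1, 1, 1, 1, 1, 1, 2, 2, 2, 2, 2, 2, 2, 2, 2: 6 irreducibles of dimension 1, each with multiplicity 1; 9 irreducibles of dimension 2, each with multiplicity 2. Total dimension 6*1*1 + 9*2*2 = 42 = |G|.

Working: General theorem: in the regular representation of a finite group G, each irreducible appears with multiplicity equal to its dimension. Check: dim(rho_reg) = sum d_i^2 = 1 + 1 + 1 + 1 + 1 + 1 + 4 + 4 + 4 + 4 + 4 + 4 + 4 + 4 + 4 = 42 = |G|.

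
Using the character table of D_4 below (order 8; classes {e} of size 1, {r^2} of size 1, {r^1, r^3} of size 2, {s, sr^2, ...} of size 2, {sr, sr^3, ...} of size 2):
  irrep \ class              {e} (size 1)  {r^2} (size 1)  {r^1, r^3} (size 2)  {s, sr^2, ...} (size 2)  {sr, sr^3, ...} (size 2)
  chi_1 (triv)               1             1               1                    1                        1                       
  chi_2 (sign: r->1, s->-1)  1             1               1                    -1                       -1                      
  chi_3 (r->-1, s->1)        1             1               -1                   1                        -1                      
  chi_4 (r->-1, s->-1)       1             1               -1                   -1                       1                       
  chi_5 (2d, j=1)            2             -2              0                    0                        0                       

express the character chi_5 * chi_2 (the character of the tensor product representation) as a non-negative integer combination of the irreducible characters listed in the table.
chi_5 tensor chi_2 = chi_5 (all other irreducibles have multiplicity 0).

Details: The character of a tensor product is the pointwise product (chi_5 * chi_2)(C) = chi_5(C) * chi_2(C):
  {e}: (2)*(1), {r^2}: (-2)*(1), {r^1, r^3}: (0)*(1), {s, sr^2, ...}: (0)*(-1), {sr, sr^3, ...}: (0)*(-1)
so (chi_5 * chi_2) takes values
  {e} -> 2, {r^2} -> -2, {r^1, r^3} -> 0, {s, sr^2, ...} -> 0, {sr, sr^3, ...} -> 0.
Now take the inner product of this character with each irreducible chi from the table, <chi_5*chi_2, chi> = (1/8) sum_C |C| (chi_5*chi_2)(C) conj(chi(C)):
  <chi_5*chi_2, chi_1> = (1/8)[1*(2)*conj(1) + 1*(-2)*conj(1) + 2*(0)*conj(1) + 2*(0)*conj(1) + 2*(0)*conj(1)]
      = (1/8)[(2) + (-2) + (0) + (0) + (0)] = 0/8 = 0
  <chi_5*chi_2, chi_2> = (1/8)[1*(2)*conj(1) + 1*(-2)*conj(1) + 2*(0)*conj(1) + 2*(0)*conj(-1) + 2*(0)*conj(-1)]
      = (1/8)[(2) + (-2) + (0) + (0) + (0)] = 0/8 = 0
  <chi_5*chi_2, chi_3> = (1/8)[1*(2)*conj(1) + 1*(-2)*conj(1) + 2*(0)*conj(-1) + 2*(0)*conj(1) + 2*(0)*conj(-1)]
      = (1/8)[(2) + (-2) + (0) + (0) + (0)] = 0/8 = 0
  <chi_5*chi_2, chi_4> = (1/8)[1*(2)*conj(1) + 1*(-2)*conj(1) + 2*(0)*conj(-1) + 2*(0)*conj(-1) + 2*(0)*conj(1)]
      = (1/8)[(2) + (-2) + (0) + (0) + (0)] = 0/8 = 0
  <chi_5*chi_2, chi_5> = (1/8)[1*(2)*conj(2) + 1*(-2)*conj(-2) + 2*(0)*conj(0) + 2*(0)*conj(0) + 2*(0)*conj(0)]
      = (1/8)[(4) + (4) + (0) + (0) + (0)] = 8/8 = 1
Hence the multiplicities are chi_5: 1. Dimension check: dim(chi_5)*dim(chi_2) = 2*1 = 2 and sum (mult * dim) = 1*2 = 2.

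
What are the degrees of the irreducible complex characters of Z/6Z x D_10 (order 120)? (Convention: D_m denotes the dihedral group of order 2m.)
Dimensions: 1, 1, 1, 1, 1, 1, 1, 1, 1, 1, 1, 1, 1, 1, 1, 1, 1, 1, 1, 1, 1, 1, 1, 1, 2, 2, 2, 2, 2, 2, 2, 2, 2, 2, 2, 2, 2, 2, 2, 2, 2, 2, 2, 2, 2, 2, 2, 2

Solution. There are 48 irreducibles (= number of conjugacy classes). Their dimensions d_i satisfy sum d_i^2 = |G| = 120: 1 + 1 + 1 + 1 + 1 + 1 + 1 + 1 + 1 + 1 + 1 + 1 + 1 + 1 + 1 + 1 + 1 + 1 + 1 + 1 + 1 + 1 + 1 + 1 + 4 + 4 + 4 + 4 + 4 + 4 + 4 + 4 + 4 + 4 + 4 + 4 + 4 + 4 + 4 + 4 + 4 + 4 + 4 + 4 + 4 + 4 + 4 + 4 = 120. (For the product with Z/6Z: each of the 6 1-dim characters of Z/6Z tensors with each irrep of D_10, giving 6 copies of each D_10-dimension.)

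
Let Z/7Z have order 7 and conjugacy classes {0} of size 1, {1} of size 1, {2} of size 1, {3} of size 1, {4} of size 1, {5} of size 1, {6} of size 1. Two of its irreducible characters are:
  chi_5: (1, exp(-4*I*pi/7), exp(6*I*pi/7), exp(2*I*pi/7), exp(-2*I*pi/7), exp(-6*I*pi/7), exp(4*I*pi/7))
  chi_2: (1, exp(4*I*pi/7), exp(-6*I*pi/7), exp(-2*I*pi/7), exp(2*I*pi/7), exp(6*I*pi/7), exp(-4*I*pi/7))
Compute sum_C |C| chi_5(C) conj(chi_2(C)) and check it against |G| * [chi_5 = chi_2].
Sum = 0; so <chi_5, chi_2> = 0 (distinct irreducibles are orthogonal).

Explanation: Compute term by term over conjugacy classes (|C| * chi_5(C) * conj(chi_2(C))):
  1*(1)*conj(1) + 1*(exp(-4*I*pi/7))*conj(exp(4*I*pi/7)) + 1*(exp(6*I*pi/7))*conj(exp(-6*I*pi/7)) + 1*(exp(2*I*pi/7))*conj(exp(-2*I*pi/7)) + 1*(exp(-2*I*pi/7))*conj(exp(2*I*pi/7)) + 1*(exp(-6*I*pi/7))*conj(exp(6*I*pi/7)) + 1*(exp(4*I*pi/7))*conj(exp(-4*I*pi/7))
  = (1) + (exp(6*I*pi/7)) + (exp(-2*I*pi/7)) + (exp(4*I*pi/7)) + (exp(-4*I*pi/7)) + (exp(2*I*pi/7)) + (exp(-6*I*pi/7))
  = 0.
(Exp terms are combined using exp(i*s)*conj(exp(i*t)) = exp(i*(s-t)), and sums of them are collapsed using the identity that for every m > 1 the m distinct m-th roots of unity sum to 0, e.g. 1 + exp(2*I*pi/3) + exp(-2*I*pi/3) = 0.)
Dividing by |G| = 7 gives 0/7 = 0, matching the row-orthogonality relation <chi_5, chi_2> = [chi_5 = chi_2].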